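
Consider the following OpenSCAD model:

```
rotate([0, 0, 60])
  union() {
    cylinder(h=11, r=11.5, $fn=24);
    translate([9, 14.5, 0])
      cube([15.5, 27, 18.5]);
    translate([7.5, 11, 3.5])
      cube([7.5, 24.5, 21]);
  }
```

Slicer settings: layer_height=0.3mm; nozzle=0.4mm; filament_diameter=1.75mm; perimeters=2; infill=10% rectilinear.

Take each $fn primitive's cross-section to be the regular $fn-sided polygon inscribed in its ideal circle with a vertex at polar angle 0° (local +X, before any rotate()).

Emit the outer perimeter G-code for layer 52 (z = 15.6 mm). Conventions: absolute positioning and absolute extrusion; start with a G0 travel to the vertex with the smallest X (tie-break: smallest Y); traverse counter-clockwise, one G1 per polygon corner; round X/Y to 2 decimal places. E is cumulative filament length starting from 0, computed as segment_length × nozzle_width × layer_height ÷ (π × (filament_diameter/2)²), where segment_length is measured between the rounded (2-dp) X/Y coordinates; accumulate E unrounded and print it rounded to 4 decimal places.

At z = 15.6 mm: the cylinder does not reach this height (z outside [0, 11]); the cube at (9, 14.5) is present — its section is the full 15.5×27 rectangle; the 7.5×24.5 cube at (7.5, 11) contributes its full rectangle; Combining (union): the regions partially overlap (shared area 126.00 mm²), so overlapping operands fuse into one piece — 1 connected region; (whole slice rotated 60° about Z — lengths, areas and connectivity unchanged). The outline is a single polygon with 8 vertices. Extrusion per mm of travel: 0.4 × 0.3 / (π × 0.875²) = 0.049890. Accumulating E over each segment gives final E = 4.7390.

G0 X-31.44 Y28.54 Z15.60
G1 X-26.24 Y25.54 E0.2995
G1 X-26.99 Y24.25 E0.3740
G1 X-5.78 Y12.00 E1.5959
G1 X-2.03 Y18.49 E1.9699
G1 X-5.06 Y20.24 E2.1445
G1 X-0.31 Y28.47 E2.6185
G1 X-23.69 Y41.97 E3.9654
G1 X-31.44 Y28.54 E4.7390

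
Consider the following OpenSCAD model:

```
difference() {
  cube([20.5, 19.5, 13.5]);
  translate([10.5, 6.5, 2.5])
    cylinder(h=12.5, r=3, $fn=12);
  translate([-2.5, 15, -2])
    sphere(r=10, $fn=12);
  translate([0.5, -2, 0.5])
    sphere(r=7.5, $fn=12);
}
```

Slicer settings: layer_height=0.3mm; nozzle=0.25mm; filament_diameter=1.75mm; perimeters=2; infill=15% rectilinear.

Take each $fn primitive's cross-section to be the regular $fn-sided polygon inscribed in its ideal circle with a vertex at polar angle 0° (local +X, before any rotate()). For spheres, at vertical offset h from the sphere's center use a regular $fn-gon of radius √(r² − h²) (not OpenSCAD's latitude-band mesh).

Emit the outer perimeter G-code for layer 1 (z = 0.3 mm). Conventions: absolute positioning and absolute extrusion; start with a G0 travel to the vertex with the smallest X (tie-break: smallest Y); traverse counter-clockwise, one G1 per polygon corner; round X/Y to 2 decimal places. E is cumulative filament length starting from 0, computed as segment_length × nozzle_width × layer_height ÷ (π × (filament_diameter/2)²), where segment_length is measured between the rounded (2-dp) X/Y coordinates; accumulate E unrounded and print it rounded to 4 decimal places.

G0 X0.00 Y5.36 Z0.30
G1 X0.50 Y5.50 E0.0162
G1 X4.25 Y4.49 E0.1373
G1 X6.99 Y1.75 E0.2581
G1 X7.46 Y0.00 E0.3146
G1 X20.50 Y0.00 E0.7212
G1 X20.50 Y19.50 E1.3293
G1 X6.03 Y19.50 E1.7805
G1 X7.23 Y15.00 E1.9257
G1 X5.93 Y10.13 E2.0828
G1 X2.37 Y6.57 E2.2398
G1 X0.00 Y5.94 E2.3163
G1 X0.00 Y5.36 E2.3344

At z = 0.3 mm: the cube (footprint 20.5×19.5) is included at this height; the cylinder at (10.5, 6.5) does not reach this height (z outside [2.5, 15]); the sphere at (-2.5, 15): section is a regular 12-gon, circumradius = √(r²−h²) = √(10²−2.3²) = 9.732; the r=7.5 sphere at (0.5, -2) slices to a regular 12-gon of circumradius 7.497 (√(r²−h²) with h=0.2 from center); Taking the first minus the rest: starting from the 20.5×19.5 cube, the r=10 sphere at (-2.5, 15) partially overlaps it — only the 77.37 mm² overlap (of its 284.13 mm²) is removed, clipping the outline; the r=7.5 sphere at (0.5, -2) partially overlaps it — only the 30.41 mm² overlap (of its 168.63 mm²) is removed, clipping the outline — 1 connected region. The outline is a single polygon with 12 vertices. Extrusion per mm of travel: 0.25 × 0.3 / (π × 0.875²) = 0.031181. Accumulating E over each segment gives final E = 2.3344.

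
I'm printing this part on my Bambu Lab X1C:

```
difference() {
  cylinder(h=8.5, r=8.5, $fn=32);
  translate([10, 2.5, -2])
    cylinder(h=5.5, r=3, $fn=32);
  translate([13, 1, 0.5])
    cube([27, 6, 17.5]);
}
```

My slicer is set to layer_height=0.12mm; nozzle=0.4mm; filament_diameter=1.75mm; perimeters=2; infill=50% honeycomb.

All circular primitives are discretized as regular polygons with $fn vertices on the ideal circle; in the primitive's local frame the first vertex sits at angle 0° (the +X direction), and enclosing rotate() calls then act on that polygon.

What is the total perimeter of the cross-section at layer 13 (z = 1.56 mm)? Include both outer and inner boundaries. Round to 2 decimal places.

53.76 mm

At z = 1.56 mm: the r=8.5 cylinder contributes a regular 32-gon of circumradius 8.5 (perimeter = 2·32·8.500·sin(180°/32) = 53.32 mm); the r=3 cylinder at (10, 2.5) contributes a regular 32-gon of circumradius 3 (perimeter = 2·32·3.000·sin(180°/32) = 18.82 mm); the 27×6 cube at (13, 1) contributes its full rectangle (perimeter 66.00 mm); After the difference (first − rest): starting from the r=8.5 cylinder, the r=3 cylinder at (10, 2.5) partially overlaps it — only the 3.36 mm² overlap (of its 28.09 mm²) is removed, clipping the outline; the 27×6 cube at (13, 1) misses the remaining region (no effect) — boundary = 53.76 mm. Overall, the cross-section is a single solid region. Total boundary length (outer) = 53.76 mm.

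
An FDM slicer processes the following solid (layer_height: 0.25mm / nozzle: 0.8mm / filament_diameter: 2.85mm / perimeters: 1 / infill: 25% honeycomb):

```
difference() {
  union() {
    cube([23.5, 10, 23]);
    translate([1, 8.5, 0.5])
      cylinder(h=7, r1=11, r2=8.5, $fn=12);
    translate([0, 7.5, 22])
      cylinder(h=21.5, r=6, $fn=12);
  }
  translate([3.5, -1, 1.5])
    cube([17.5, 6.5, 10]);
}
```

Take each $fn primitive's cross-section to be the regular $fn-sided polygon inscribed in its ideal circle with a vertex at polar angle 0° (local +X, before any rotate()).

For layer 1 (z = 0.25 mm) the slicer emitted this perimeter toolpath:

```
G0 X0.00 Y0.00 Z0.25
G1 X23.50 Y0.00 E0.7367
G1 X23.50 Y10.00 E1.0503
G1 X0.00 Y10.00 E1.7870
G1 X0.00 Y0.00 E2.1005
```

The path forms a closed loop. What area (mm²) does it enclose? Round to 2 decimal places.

235.00 mm²

Apply the shoelace formula to the sequence of (X, Y) vertices; enclosed area = 235.00 mm².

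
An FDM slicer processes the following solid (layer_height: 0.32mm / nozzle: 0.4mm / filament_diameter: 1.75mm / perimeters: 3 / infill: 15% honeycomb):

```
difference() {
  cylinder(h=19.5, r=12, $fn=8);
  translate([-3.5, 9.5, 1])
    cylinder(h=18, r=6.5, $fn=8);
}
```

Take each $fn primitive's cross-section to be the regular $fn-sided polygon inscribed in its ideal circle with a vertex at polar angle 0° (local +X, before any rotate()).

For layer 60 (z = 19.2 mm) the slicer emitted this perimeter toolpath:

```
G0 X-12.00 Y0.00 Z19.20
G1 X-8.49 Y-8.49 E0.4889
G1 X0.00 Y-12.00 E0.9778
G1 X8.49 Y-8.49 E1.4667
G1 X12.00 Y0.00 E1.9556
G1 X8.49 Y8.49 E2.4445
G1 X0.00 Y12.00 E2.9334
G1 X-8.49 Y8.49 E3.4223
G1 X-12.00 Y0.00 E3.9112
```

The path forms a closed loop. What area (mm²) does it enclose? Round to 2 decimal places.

Apply the shoelace formula to the sequence of (X, Y) vertices; enclosed area = 407.52 mm².

407.52 mm²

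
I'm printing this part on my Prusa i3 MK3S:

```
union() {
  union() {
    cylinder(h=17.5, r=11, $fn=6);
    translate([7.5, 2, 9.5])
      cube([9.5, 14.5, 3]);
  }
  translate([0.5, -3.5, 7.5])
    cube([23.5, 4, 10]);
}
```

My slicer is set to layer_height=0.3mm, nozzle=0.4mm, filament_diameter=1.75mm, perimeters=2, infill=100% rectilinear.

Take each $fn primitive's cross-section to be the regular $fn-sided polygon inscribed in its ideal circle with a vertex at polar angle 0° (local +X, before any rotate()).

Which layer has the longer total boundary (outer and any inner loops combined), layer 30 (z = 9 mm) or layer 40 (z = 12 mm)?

Layer 30 (z = 9): the r=11 cylinder gives a regular 6-gon of circumradius 11 (constant along its height) (perimeter = 2·6·11.000·sin(180°/6) = 66.00 mm); the cube at (7.5, 2) is absent (z outside [9.5, 12.5]); Taking the union: only the r=11 cylinder is present, so the union is just that shape — boundary = 66.00 mm; the cube at (0.5, -3.5) is present — its section is the full 23.5×4 rectangle (perimeter 55.00 mm); Taking the union: the regions partially overlap (shared area 38.39 mm²), so the edge portions inside another operand are dropped and the merged outline is re-measured after clipping — boundary = 93.69 mm. So its perimeter = 93.69 mm. Layer 40 (z = 12): the r=11 cylinder contributes a regular 6-gon of circumradius 11 (perimeter = 2·6·11.000·sin(180°/6) = 66.00 mm); the cube at (7.5, 2) (footprint 9.5×14.5) is included at this height (perimeter 48.00 mm); Combining (union): the regions partially overlap (shared area 4.76 mm²), so the edge portions inside another operand are dropped and the merged outline is re-measured after clipping — boundary = 102.90 mm; the cube at (0.5, -3.5) is present — its section is the full 23.5×4 rectangle (perimeter 55.00 mm); Taking the union: the regions partially overlap (shared area 38.39 mm²), so the edge portions inside another operand are dropped and the merged outline is re-measured after clipping — boundary = 130.59 mm. So its perimeter = 130.59 mm. Layer 40 is larger (130.59 vs 93.69 mm).

layer 40 (z = 12 mm)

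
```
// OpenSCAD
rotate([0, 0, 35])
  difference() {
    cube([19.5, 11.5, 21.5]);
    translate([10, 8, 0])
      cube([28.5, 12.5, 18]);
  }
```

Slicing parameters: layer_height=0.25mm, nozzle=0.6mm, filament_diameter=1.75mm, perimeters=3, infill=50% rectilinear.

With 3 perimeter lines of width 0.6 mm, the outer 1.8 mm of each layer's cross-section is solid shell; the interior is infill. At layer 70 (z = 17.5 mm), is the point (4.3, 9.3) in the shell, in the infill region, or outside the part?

At z = 17.5 mm: the cube is present — its section is the full 19.5×11.5 rectangle; the 28.5×12.5 cube at (10, 8) contributes its full rectangle; After the difference (first − rest): starting from the 19.5×11.5 cube, the 28.5×12.5 cube at (10, 8) partially overlaps it — only the 33.25 mm² overlap (of its 356.25 mm²) is removed, clipping the outline — 1 connected region; (whole slice rotated 35° about Z — lengths, areas and connectivity unchanged). Overall, the cross-section is a single solid region. Undo the 35° rotation: the query point maps to (8.857, 5.152) in the un-rotated model frame. The nearest boundary edge runs (10.00, 11.50)→(10.00, 8.00); distance from the point to it = 3.07 mm. The point is inside the cross-section and 3.07 mm from the nearest boundary — more than the 1.8 mm shell width (3 × 0.6), so it's in the infill interior.

infill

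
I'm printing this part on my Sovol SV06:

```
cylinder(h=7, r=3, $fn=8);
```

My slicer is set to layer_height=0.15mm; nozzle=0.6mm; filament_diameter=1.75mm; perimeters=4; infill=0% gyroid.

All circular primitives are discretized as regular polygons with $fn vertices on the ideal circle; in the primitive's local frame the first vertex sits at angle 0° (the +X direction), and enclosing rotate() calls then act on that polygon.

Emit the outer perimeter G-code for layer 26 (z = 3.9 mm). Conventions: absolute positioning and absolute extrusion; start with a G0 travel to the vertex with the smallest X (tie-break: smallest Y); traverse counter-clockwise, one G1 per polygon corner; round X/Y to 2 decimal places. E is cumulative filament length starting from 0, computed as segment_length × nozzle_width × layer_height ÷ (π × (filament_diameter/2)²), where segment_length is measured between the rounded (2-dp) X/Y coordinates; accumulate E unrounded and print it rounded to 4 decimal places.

At z = 3.9 mm: the cylinder: section is a regular 8-gon, circumradius r=3. The outline is a single polygon with 8 vertices. Extrusion per mm of travel: 0.6 × 0.15 / (π × 0.875²) = 0.037418. Accumulating E over each segment gives final E = 0.6871.

G0 X-3.00 Y0.00 Z3.90
G1 X-2.12 Y-2.12 E0.0859
G1 X0.00 Y-3.00 E0.1718
G1 X2.12 Y-2.12 E0.2577
G1 X3.00 Y0.00 E0.3436
G1 X2.12 Y2.12 E0.4294
G1 X0.00 Y3.00 E0.5153
G1 X-2.12 Y2.12 E0.6012
G1 X-3.00 Y0.00 E0.6871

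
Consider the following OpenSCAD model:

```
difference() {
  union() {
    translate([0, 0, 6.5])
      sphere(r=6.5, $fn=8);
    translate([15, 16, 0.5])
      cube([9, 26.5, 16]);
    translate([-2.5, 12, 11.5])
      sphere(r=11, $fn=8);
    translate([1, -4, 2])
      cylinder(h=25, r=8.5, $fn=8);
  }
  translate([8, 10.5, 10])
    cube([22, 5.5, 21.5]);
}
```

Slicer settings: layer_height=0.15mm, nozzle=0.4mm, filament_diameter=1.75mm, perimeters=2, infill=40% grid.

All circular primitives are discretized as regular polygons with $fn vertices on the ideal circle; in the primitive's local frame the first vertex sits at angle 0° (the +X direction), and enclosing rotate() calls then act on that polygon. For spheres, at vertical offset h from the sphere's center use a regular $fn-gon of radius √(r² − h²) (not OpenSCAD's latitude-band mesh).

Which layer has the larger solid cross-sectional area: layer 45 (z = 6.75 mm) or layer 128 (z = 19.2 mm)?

layer 45 (z = 6.75 mm)

Layer 45 (z = 6.75): the sphere: section is a regular 8-gon, circumradius = √(r²−h²) = √(6.5²−0.25²) = 6.495 (area = (8/2)·6.495²·sin(360°/8) = 119.32 mm²); the cube at (15, 16) is present — its section is the full 9×26.5 rectangle (area 238.50 mm²); the r=11 sphere at (-2.5, 12) slices to a regular 8-gon of circumradius 9.922 (√(r²−h²) with h=4.75 from center) (area = (8/2)·9.922²·sin(360°/8) = 278.42 mm²); the cylinder at (1, -4): section is a regular 8-gon, circumradius r=8.5 (area = (8/2)·8.500²·sin(360°/8) = 204.35 mm²); Combining (union): the regions partially overlap — summed areas 840.60 mm² minus the doubly-counted overlap 118.14 mm² gives 722.46 mm² — area = 722.46 mm²; the cube at (8, 10.5) does not reach this height (z outside [10, 31.5]); After the difference (first − rest): none of the subtracted shapes is present at this height, so the result so far is unchanged — area = 722.46 mm². So its area = 722.46 mm². Layer 128 (z = 19.2): the sphere is not intersected at this z (|z−center|=12.700 > r=6.5); the cube at (15, 16) does not reach this height (z outside [0.5, 16.5]); the r=11 sphere at (-2.5, 12) contributes a regular 8-gon of circumradius √(11²−7.7²) = 7.856 (area = (8/2)·7.856²·sin(360°/8) = 174.54 mm²); the r=8.5 cylinder at (1, -4) contributes a regular 8-gon of circumradius 8.5 (area = (8/2)·8.500²·sin(360°/8) = 204.35 mm²); Taking the union: the 2 present regions are separate (no shared area or edge), so areas and boundary lengths simply add and each stays a separate island — area = 378.90 mm²; the 22×5.5 cube at (8, 10.5) contributes its full rectangle (area 121.00 mm²); Subtracting the remaining from the first: starting from that combined region (378.90 mm²), the 22×5.5 cube at (8, 10.5) misses the remaining region (no effect) — area = 378.90 mm². So its area = 378.90 mm². Layer 45 is larger (722.46 vs 378.90 mm²).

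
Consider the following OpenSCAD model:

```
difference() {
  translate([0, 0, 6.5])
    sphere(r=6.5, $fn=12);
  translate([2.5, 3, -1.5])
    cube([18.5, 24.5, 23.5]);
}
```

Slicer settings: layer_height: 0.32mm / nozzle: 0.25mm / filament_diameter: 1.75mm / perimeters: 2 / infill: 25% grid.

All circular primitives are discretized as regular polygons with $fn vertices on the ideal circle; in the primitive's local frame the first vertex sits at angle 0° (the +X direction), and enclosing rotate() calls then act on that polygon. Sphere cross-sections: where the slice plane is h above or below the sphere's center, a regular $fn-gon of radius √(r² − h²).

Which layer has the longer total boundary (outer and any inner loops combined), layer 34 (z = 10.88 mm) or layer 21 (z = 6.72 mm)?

Layer 34 (z = 10.88): the sphere: section is a regular 12-gon, circumradius = √(r²−h²) = √(6.5²−4.38²) = 4.803 (perimeter = 2·12·4.803·sin(180°/12) = 29.83 mm); the cube at (2.5, 3) is present — its section is the full 18.5×24.5 rectangle (perimeter 86.00 mm); After the difference (first − rest): starting from the r=6.5 sphere, the 18.5×24.5 cube at (2.5, 3) partially overlaps it — only the 0.56 mm² overlap (of its 453.25 mm²) is removed, clipping the outline — boundary = 30.45 mm. So its perimeter = 30.45 mm. Layer 21 (z = 6.72): the r=6.5 sphere slices to a regular 12-gon of circumradius 6.496 (√(r²−h²) with h=0.22 from center) (perimeter = 2·12·6.496·sin(180°/12) = 40.35 mm); the cube at (2.5, 3) (footprint 18.5×24.5) is included at this height (perimeter 86.00 mm); After the difference (first − rest): starting from the r=6.5 sphere, the 18.5×24.5 cube at (2.5, 3) partially overlaps it — only the 5.46 mm² overlap (of its 453.25 mm²) is removed, clipping the outline — boundary = 41.98 mm. So its perimeter = 41.98 mm. Layer 21 is larger (41.98 vs 30.45 mm).

layer 21 (z = 6.72 mm)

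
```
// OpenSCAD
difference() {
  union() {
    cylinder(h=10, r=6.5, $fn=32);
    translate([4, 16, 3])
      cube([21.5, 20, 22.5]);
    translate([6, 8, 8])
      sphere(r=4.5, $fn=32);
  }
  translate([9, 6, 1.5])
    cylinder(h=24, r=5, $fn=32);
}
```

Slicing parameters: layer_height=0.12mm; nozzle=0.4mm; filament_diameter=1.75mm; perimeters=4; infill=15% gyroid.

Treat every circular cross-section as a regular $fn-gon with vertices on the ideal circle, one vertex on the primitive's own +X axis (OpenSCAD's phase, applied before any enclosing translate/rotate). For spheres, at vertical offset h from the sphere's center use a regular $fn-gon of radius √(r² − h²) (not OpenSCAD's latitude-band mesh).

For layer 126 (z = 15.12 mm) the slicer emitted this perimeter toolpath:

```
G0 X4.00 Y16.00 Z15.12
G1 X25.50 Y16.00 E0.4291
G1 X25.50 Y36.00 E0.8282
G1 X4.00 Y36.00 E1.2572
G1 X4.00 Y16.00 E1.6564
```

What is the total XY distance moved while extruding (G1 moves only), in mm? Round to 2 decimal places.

Sum the Euclidean lengths of each G1 segment: total = 83.00 mm.

83.00 mm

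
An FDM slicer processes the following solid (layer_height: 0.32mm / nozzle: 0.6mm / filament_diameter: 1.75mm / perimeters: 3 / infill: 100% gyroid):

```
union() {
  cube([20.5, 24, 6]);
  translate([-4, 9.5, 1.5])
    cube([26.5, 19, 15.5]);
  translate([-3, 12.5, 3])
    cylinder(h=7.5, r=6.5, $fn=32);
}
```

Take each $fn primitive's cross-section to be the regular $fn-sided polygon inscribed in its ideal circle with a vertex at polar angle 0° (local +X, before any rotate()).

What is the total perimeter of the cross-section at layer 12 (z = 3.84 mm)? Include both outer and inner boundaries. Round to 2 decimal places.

116.38 mm

At z = 3.84 mm: the cube (footprint 20.5×24) is included at this height (perimeter 89.00 mm); the cube at (-4, 9.5) (footprint 26.5×19) is included at this height (perimeter 91.00 mm); the cylinder at (-3, 12.5): section is a regular 32-gon, circumradius r=6.5 (perimeter = 2·32·6.500·sin(180°/32) = 40.78 mm); Merging all regions: the regions partially overlap (shared area 362.92 mm²), so the edge portions inside another operand are dropped and the merged outline is re-measured after clipping — boundary = 116.38 mm. Overall, the cross-section is a single solid region. Total boundary length (outer) = 116.38 mm.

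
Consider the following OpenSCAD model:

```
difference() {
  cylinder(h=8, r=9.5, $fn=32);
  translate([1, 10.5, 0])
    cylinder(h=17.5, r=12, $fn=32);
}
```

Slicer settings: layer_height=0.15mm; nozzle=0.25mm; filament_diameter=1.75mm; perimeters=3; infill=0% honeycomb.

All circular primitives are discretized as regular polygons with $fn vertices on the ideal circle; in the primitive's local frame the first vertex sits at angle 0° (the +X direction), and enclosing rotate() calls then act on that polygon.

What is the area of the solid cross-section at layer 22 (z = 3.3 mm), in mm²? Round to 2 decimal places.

At z = 3.3 mm: the r=9.5 cylinder contributes a regular 32-gon of circumradius 9.5 (area = (32/2)·9.500²·sin(360°/32) = 281.71 mm²); the r=12 cylinder at (1, 10.5) gives a regular 32-gon of circumradius 12 (constant along its height) (area = (32/2)·12.000²·sin(360°/32) = 449.49 mm²); Subtracting the remaining from the first: starting from the r=9.5 cylinder (281.71 mm²), the r=12 cylinder at (1, 10.5) partially overlaps it — only the 141.92 mm² overlap (of its 449.49 mm²) is removed, clipping the outline — area = 139.79 mm². Overall, the cross-section is a single solid region. Net area = 139.79 mm².

139.79 mm²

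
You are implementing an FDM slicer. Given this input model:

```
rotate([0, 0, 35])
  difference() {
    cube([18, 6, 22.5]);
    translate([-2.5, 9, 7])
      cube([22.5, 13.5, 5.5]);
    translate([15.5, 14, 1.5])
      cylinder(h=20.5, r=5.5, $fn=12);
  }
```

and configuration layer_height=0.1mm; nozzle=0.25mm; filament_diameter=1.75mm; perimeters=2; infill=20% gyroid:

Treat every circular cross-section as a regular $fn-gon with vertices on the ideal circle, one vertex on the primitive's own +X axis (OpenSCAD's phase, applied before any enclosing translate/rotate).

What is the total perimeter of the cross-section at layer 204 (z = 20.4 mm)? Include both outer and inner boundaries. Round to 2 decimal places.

48.00 mm

At z = 20.4 mm: the cube is present — its section is the full 18×6 rectangle (perimeter 48.00 mm); the cube at (-2.5, 9) is absent (z outside [7, 12.5]); the cylinder at (15.5, 14): section is a regular 12-gon, circumradius r=5.5 (perimeter = 2·12·5.500·sin(180°/12) = 34.16 mm); Subtracting the remaining from the first: starting from the 18×6 cube, the r=5.5 cylinder at (15.5, 14) misses the remaining region (no effect) — boundary = 48.00 mm; (rotated 35° about Z; rotation is an isometry so areas/perimeters/island counts are preserved). Overall, the cross-section is a single solid region. Total boundary length (outer) = 48.00 mm.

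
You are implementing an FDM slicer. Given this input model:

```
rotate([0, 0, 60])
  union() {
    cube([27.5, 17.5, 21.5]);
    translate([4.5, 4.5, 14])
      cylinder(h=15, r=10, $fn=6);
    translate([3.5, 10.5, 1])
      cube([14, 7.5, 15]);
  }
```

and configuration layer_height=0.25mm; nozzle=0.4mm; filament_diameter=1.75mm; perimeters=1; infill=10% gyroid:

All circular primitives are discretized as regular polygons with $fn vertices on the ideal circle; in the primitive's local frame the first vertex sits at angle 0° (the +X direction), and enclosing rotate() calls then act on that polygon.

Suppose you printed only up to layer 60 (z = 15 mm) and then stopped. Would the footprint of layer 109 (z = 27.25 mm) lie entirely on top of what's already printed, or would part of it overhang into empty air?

Compare the two slices. At z = 15: the cube is present — its section is the full 27.5×17.5 rectangle (area 481.25 mm²); the r=10 cylinder at (4.5, 4.5) contributes a regular 6-gon of circumradius 10 (area = (6/2)·10.000²·sin(360°/6) = 259.81 mm²); the 14×7.5 cube at (3.5, 10.5) contributes its full rectangle (area 105.00 mm²); Merging all regions: the regions partially overlap — summed areas 846.06 mm² minus the doubly-counted overlap 261.33 mm² gives 584.73 mm² — area = 584.73 mm²; (rotated 60° about Z; rotation is an isometry so areas/perimeters/island counts are preserved). At z = 27.25: the cube is absent (z outside [0, 21.5]); the r=10 cylinder at (4.5, 4.5) gives a regular 6-gon of circumradius 10 (constant along its height) (area = (6/2)·10.000²·sin(360°/6) = 259.81 mm²); the cube at (3.5, 10.5) is absent (z outside [1, 16]); Combining (union): only the r=10 cylinder at (4.5, 4.5) is present, so the union is just that shape — area = 259.81 mm²; (whole slice rotated 60° about Z — lengths, areas and connectivity unchanged). Checking containment: the cross-section at z = 27.25 is a subset of the cross-section at z = 15.

entirely on top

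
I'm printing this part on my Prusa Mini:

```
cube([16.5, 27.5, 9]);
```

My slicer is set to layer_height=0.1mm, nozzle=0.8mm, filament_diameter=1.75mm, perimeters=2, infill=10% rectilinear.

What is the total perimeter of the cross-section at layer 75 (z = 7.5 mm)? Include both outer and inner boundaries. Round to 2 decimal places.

88.00 mm

At z = 7.5 mm: the cube is present — its section is the full 16.5×27.5 rectangle (perimeter 88.00 mm). Overall, the cross-section is a single solid region. Total boundary length (outer) = 88.00 mm.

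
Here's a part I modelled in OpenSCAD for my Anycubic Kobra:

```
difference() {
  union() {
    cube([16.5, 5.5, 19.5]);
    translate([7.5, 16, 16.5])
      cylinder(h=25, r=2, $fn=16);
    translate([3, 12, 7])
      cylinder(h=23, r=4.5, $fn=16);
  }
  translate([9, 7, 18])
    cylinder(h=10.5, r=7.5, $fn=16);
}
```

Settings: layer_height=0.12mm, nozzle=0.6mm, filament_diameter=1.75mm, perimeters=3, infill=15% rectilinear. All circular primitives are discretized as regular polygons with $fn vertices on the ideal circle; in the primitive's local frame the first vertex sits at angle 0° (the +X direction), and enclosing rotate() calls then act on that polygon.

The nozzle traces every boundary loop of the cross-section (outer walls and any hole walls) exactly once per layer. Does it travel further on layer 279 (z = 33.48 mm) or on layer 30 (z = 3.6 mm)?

layer 30 (z = 3.6 mm)

Layer 279 (z = 33.48): the cube is absent (z outside [0, 19.5]); the cylinder at (7.5, 16): section is a regular 16-gon, circumradius r=2 (perimeter = 2·16·2.000·sin(180°/16) = 12.49 mm); the cylinder at (3, 12) does not reach this height (z outside [7, 30]); Taking the union: only the r=2 cylinder at (7.5, 16) is present, so the union is just that shape — boundary = 12.49 mm; the cylinder at (9, 7) does not reach this height (z outside [18, 28.5]); Subtracting the remaining from the first: none of the subtracted shapes is present at this height, so that combined region is unchanged — boundary = 12.49 mm. So its perimeter = 12.49 mm. Layer 30 (z = 3.6): the cube is present — its section is the full 16.5×5.5 rectangle (perimeter 44.00 mm); the cylinder at (7.5, 16) is not intersected at this z (z outside [16.5, 41.5]); the cylinder at (3, 12) is not intersected at this z (z outside [7, 30]); Merging all regions: only the 16.5×5.5 cube is present, so the union is just that shape — boundary = 44.00 mm; the cylinder at (9, 7) is absent (z outside [18, 28.5]); Subtracting the remaining from the first: none of the subtracted shapes is present at this height, so the result so far is unchanged — boundary = 44.00 mm. So its perimeter = 44.00 mm. Layer 30 is larger (44.00 vs 12.49 mm).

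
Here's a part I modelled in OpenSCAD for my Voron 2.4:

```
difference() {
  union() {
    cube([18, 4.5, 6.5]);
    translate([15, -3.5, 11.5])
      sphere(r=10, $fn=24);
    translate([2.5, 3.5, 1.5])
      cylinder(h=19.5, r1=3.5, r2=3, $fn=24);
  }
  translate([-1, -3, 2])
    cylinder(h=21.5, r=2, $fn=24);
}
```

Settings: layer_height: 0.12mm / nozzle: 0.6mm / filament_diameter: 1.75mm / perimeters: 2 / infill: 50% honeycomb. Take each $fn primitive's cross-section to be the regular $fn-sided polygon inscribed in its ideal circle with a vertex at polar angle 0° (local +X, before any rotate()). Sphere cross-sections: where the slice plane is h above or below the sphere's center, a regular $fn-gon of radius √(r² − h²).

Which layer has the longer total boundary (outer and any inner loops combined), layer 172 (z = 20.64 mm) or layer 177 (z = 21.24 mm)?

layer 172 (z = 20.64 mm)

Layer 172 (z = 20.64): the cube does not reach this height (z outside [0, 6.5]); the sphere at (15, -3.5): section is a regular 24-gon, circumradius = √(r²−h²) = √(10²−9.14²) = 4.057 (perimeter = 2·24·4.057·sin(180°/24) = 25.42 mm); the cone at (2.5, 3.5) contributes a regular 24-gon of circumradius 3.009 (interpolated between r1=3.5 and r2=3 at t=0.982) (perimeter = 2·24·3.009·sin(180°/24) = 18.85 mm); Combining (union): the 2 present regions are separate (no shared area or edge), so areas and boundary lengths simply add and each stays a separate island — boundary = 44.27 mm; the cylinder at (-1, -3): section is a regular 24-gon, circumradius r=2 (perimeter = 2·24·2.000·sin(180°/24) = 12.53 mm); Subtracting the remaining from the first: starting from the result so far, the r=2 cylinder at (-1, -3) misses the remaining region (no effect) — boundary = 44.27 mm. So its perimeter = 44.27 mm. Layer 177 (z = 21.24): the cube is absent (z outside [0, 6.5]); the r=10 sphere at (15, -3.5) slices to a regular 24-gon of circumradius 2.265 (√(r²−h²) with h=9.74 from center) (perimeter = 2·24·2.265·sin(180°/24) = 14.19 mm); the cone at (2.5, 3.5) does not reach this height (z outside [1.5, 21]); Combining (union): only the r=10 sphere at (15, -3.5) is present, so the union is just that shape — boundary = 14.19 mm; the r=2 cylinder at (-1, -3) gives a regular 24-gon of circumradius 2 (constant along its height) (perimeter = 2·24·2.000·sin(180°/24) = 12.53 mm); After the difference (first − rest): starting from that combined region, the r=2 cylinder at (-1, -3) misses the remaining region (no effect) — boundary = 14.19 mm. So its perimeter = 14.19 mm. Layer 172 is larger (44.27 vs 14.19 mm).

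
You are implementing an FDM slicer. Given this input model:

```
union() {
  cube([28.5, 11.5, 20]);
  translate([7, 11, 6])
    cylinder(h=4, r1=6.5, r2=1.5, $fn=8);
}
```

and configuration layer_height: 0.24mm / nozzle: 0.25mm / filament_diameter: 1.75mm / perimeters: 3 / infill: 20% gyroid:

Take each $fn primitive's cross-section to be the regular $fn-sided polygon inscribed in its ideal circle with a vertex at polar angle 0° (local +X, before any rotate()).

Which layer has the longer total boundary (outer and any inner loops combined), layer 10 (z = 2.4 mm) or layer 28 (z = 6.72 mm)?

layer 28 (z = 6.72 mm)

Layer 10 (z = 2.4): the cube (footprint 28.5×11.5) is included at this height (perimeter 80.00 mm); the cone at (7, 11) is absent (z outside [6, 10]); Taking the union: only the 28.5×11.5 cube is present, so the union is just that shape — boundary = 80.00 mm. So its perimeter = 80.00 mm. Layer 28 (z = 6.72): the 28.5×11.5 cube contributes its full rectangle (perimeter 80.00 mm); the cone at (7, 11) (r1=6.5→r2=1.5) has section circumradius 5.600 here — a regular 8-gon (perimeter = 2·8·5.600·sin(180°/8) = 34.29 mm); Merging all regions: the regions partially overlap (shared area 49.85 mm²), so the edge portions inside another operand are dropped and the merged outline is re-measured after clipping — boundary = 85.28 mm. So its perimeter = 85.28 mm. Layer 28 is larger (85.28 vs 80.00 mm).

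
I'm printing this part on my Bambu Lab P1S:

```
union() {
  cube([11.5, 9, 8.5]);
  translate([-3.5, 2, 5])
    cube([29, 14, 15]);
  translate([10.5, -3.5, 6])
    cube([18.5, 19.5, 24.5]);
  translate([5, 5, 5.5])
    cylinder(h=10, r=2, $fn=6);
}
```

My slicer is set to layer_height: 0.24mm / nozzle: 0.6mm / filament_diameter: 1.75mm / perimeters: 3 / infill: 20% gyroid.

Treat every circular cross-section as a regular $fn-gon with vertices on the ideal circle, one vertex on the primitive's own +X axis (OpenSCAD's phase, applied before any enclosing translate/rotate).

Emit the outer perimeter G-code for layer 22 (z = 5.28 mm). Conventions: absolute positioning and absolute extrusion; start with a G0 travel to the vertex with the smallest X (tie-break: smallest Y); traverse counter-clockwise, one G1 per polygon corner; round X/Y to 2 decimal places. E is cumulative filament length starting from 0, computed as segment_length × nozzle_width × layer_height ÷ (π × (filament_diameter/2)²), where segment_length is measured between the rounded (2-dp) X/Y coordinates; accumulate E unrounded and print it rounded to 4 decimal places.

G0 X-3.50 Y2.00 Z5.28
G1 X0.00 Y2.00 E0.2095
G1 X0.00 Y0.00 E0.3293
G1 X11.50 Y0.00 E1.0178
G1 X11.50 Y2.00 E1.1375
G1 X25.50 Y2.00 E1.9757
G1 X25.50 Y16.00 E2.8138
G1 X-3.50 Y16.00 E4.5500
G1 X-3.50 Y2.00 E5.3881

At z = 5.28 mm: the cube (footprint 11.5×9) is included at this height; the cube at (-3.5, 2) is present — its section is the full 29×14 rectangle; the cube at (10.5, -3.5) is not intersected at this z (z outside [6, 30.5]); the cylinder at (5, 5) is absent (z outside [5.5, 15.5]); Taking the union: the regions partially overlap (shared area 80.50 mm²), so overlapping operands fuse into one piece — 1 connected region. The outline is a single polygon with 8 vertices. Extrusion per mm of travel: 0.6 × 0.24 / (π × 0.875²) = 0.059868. Accumulating E over each segment gives final E = 5.3881.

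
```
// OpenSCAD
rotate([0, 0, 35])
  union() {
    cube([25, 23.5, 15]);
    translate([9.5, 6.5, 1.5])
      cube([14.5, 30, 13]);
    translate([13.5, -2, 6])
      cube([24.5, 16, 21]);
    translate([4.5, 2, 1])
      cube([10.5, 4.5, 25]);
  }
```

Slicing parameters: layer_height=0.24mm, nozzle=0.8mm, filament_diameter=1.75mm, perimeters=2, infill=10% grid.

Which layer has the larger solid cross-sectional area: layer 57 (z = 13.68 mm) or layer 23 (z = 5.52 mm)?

Layer 57 (z = 13.68): the cube (footprint 25×23.5) is included at this height (area 587.50 mm²); the cube at (9.5, 6.5) is present — its section is the full 14.5×30 rectangle (area 435.00 mm²); the 24.5×16 cube at (13.5, -2) contributes its full rectangle (area 392.00 mm²); the 10.5×4.5 cube at (4.5, 2) contributes its full rectangle (area 47.25 mm²); Merging all regions: the regions partially overlap — summed areas 1461.75 mm² minus the doubly-counted overlap 454.75 mm² gives 1007.00 mm² — area = 1007.00 mm²; (whole slice rotated 35° about Z — lengths, areas and connectivity unchanged). So its area = 1007.00 mm². Layer 23 (z = 5.52): the cube is present — its section is the full 25×23.5 rectangle (area 587.50 mm²); the cube at (9.5, 6.5) (footprint 14.5×30) is included at this height (area 435.00 mm²); the cube at (13.5, -2) does not reach this height (z outside [6, 27]); the cube at (4.5, 2) is present — its section is the full 10.5×4.5 rectangle (area 47.25 mm²); Merging all regions: the regions partially overlap — summed areas 1069.75 mm² minus the doubly-counted overlap 293.75 mm² gives 776.00 mm² — area = 776.00 mm²; (whole slice rotated 35° about Z — lengths, areas and connectivity unchanged). So its area = 776.00 mm². Layer 57 is larger (1007.00 vs 776.00 mm²).

layer 57 (z = 13.68 mm)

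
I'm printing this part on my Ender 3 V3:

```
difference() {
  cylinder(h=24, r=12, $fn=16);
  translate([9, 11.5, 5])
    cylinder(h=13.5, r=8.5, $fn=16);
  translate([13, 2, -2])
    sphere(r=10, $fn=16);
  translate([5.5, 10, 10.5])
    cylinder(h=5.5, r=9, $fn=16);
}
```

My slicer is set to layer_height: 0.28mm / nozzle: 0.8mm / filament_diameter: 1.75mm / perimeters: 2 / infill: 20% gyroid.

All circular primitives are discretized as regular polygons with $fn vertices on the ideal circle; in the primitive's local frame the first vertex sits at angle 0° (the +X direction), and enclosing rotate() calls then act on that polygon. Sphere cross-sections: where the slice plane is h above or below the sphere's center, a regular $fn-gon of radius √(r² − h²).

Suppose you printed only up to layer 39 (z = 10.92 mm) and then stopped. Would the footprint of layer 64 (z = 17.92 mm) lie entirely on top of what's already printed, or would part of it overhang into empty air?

Compare the two slices. At z = 10.92: the cylinder: section is a regular 16-gon, circumradius r=12 (area = (16/2)·12.000²·sin(360°/16) = 440.85 mm²); the r=8.5 cylinder at (9, 11.5) contributes a regular 16-gon of circumradius 8.5 (area = (16/2)·8.500²·sin(360°/16) = 221.19 mm²); the sphere at (13, 2) is absent (|z−center|=12.920 > r=10); the r=9 cylinder at (5.5, 10) contributes a regular 16-gon of circumradius 9 (area = (16/2)·9.000²·sin(360°/16) = 247.98 mm²); Taking the first minus the rest: starting from the r=12 cylinder (440.85 mm²), the r=8.5 cylinder at (9, 11.5) partially overlaps it — only the 53.11 mm² overlap (of its 221.19 mm²) is removed, clipping the outline; the r=9 cylinder at (5.5, 10) partially overlaps it — only the 58.03 mm² overlap (of its 247.98 mm²) is removed, clipping the outline — area = 329.71 mm². At z = 17.92: the cylinder: section is a regular 16-gon, circumradius r=12 (area = (16/2)·12.000²·sin(360°/16) = 440.85 mm²); the cylinder at (9, 11.5): section is a regular 16-gon, circumradius r=8.5 (area = (16/2)·8.500²·sin(360°/16) = 221.19 mm²); the sphere at (13, 2) is absent (|z−center|=19.920 > r=10); the cylinder at (5.5, 10) is absent (z outside [10.5, 16]); Subtracting the remaining from the first: starting from the r=12 cylinder (440.85 mm²), the r=8.5 cylinder at (9, 11.5) partially overlaps it — only the 53.11 mm² overlap (of its 221.19 mm²) is removed, clipping the outline — area = 387.74 mm². Checking containment: at z = 17.92 the cross-section extends beyond the z = 10.92 cross-section by about 58.03 mm².

part overhangs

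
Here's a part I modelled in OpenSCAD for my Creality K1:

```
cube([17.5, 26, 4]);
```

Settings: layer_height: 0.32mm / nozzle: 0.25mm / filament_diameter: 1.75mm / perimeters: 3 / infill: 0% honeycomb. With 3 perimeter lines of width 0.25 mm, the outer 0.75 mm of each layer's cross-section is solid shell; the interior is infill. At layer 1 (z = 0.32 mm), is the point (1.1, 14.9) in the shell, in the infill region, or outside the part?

infill

At z = 0.32 mm: the cube is present — its section is the full 17.5×26 rectangle. Overall, the cross-section is a single solid region. The nearest boundary edge runs (0.00, 26.00)→(0.00, 0.00); distance from the point to it = 1.10 mm. The point is inside the cross-section and 1.10 mm from the nearest boundary — more than the 0.75 mm shell width (3 × 0.25), so it's in the infill interior.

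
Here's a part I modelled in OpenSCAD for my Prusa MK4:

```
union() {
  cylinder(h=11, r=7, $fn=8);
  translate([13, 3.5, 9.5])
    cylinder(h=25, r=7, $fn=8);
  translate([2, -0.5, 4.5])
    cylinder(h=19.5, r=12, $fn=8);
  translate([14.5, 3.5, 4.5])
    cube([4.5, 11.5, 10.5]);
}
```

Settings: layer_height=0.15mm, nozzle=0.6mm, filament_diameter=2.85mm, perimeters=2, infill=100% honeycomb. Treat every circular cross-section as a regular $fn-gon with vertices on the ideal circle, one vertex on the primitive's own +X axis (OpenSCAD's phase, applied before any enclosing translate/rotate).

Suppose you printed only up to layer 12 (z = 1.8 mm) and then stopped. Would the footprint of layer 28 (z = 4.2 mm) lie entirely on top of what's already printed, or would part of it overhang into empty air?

entirely on top

Compare the two slices. At z = 1.8: the cylinder: section is a regular 8-gon, circumradius r=7 (area = (8/2)·7.000²·sin(360°/8) = 138.59 mm²); the cylinder at (13, 3.5) does not reach this height (z outside [9.5, 34.5]); the cylinder at (2, -0.5) is absent (z outside [4.5, 24]); the cube at (14.5, 3.5) does not reach this height (z outside [4.5, 15]); Combining (union): only the r=7 cylinder is present, so the union is just that shape — area = 138.59 mm². At z = 4.2: the r=7 cylinder contributes a regular 8-gon of circumradius 7 (area = (8/2)·7.000²·sin(360°/8) = 138.59 mm²); the cylinder at (13, 3.5) does not reach this height (z outside [9.5, 34.5]); the cylinder at (2, -0.5) is not intersected at this z (z outside [4.5, 24]); the cube at (14.5, 3.5) does not reach this height (z outside [4.5, 15]); Combining (union): only the r=7 cylinder is present, so the union is just that shape — area = 138.59 mm². Checking containment: the cross-section at z = 4.2 is a subset of the cross-section at z = 1.8.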